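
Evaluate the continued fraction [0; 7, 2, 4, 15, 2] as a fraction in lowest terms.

Using pₖ = aₖpₖ₋₁ + pₖ₋₂ and qₖ = aₖqₖ₋₁ + qₖ₋₂:
  k=0: a=0, p=0, q=1
  k=1: a=7, p=1, q=7
  k=2: a=2, p=2, q=15
  k=3: a=4, p=9, q=67
  k=4: a=15, p=137, q=1020
  k=5: a=2, p=283, q=2107

283/2107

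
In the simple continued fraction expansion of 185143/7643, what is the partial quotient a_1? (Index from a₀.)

4

185143 = 24·7643 + 1711   →  a_0 = 24
7643 = 4·1711 + 799   →  a_1 = 4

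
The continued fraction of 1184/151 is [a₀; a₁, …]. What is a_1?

1184 = 7·151 + 127   →  a_0 = 7
151 = 1·127 + 24   →  a_1 = 1

1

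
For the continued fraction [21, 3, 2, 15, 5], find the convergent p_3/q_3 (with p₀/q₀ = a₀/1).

2299/108

Using pₖ = aₖpₖ₋₁ + pₖ₋₂, qₖ = aₖqₖ₋₁ + qₖ₋₂ (with p₋₁=1, p₋₂=0, q₋₁=0, q₋₂=1):
  k=0: a=21, p=21, q=1
  k=1: a=3, p=64, q=3
  k=2: a=2, p=149, q=7
  k=3: a=15, p=2299, q=108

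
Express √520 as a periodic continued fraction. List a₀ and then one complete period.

a₀ = ⌊√520⌋ = 22.
With m₀=0, d₀=1 and mₖ₊₁ = dₖaₖ − mₖ, dₖ₊₁ = (n − mₖ₊₁²)/dₖ, aₖ₊₁ = ⌊(a₀+mₖ₊₁)/dₖ₊₁⌋:
  k=1: m=22, d=36, a=1
  k=2: m=14, d=9, a=4
  k=3: m=22, d=4, a=11
  k=4: m=22, d=9, a=4
  k=5: m=14, d=36, a=1
  k=6: m=22, d=1, a=44
d=1 and a=2a₀=44 at k=6, so the next step gives (m, d) = (22, 36) again — its k=1 value — and the period has length 6.

[22; 1, 4, 11, 4, 1, 44]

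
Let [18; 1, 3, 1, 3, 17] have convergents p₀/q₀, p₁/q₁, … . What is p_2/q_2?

75/4

Using pₖ = aₖpₖ₋₁ + pₖ₋₂, qₖ = aₖqₖ₋₁ + qₖ₋₂ (with p₋₁=1, p₋₂=0, q₋₁=0, q₋₂=1):
  k=0: a=18, p=18, q=1
  k=1: a=1, p=19, q=1
  k=2: a=3, p=75, q=4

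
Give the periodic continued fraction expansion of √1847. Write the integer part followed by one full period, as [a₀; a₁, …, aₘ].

a₀ = ⌊√1847⌋ = 42.
With m₀=0, d₀=1 and mₖ₊₁ = dₖaₖ − mₖ, dₖ₊₁ = (n − mₖ₊₁²)/dₖ, aₖ₊₁ = ⌊(a₀+mₖ₊₁)/dₖ₊₁⌋:
  k=1: m=42, d=83, a=1
  k=2: m=41, d=2, a=41
  k=3: m=41, d=83, a=1
  k=4: m=42, d=1, a=84
d=1 and a=2a₀=84 at k=4, so the next step gives (m, d) = (42, 83) again — its k=1 value — and the period has length 4.

[42; 1, 41, 1, 84]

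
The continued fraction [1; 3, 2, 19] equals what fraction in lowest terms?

Using pₖ = aₖpₖ₋₁ + pₖ₋₂ and qₖ = aₖqₖ₋₁ + qₖ₋₂:
  k=0: a=1, p=1, q=1
  k=1: a=3, p=4, q=3
  k=2: a=2, p=9, q=7
  k=3: a=19, p=175, q=136

175/136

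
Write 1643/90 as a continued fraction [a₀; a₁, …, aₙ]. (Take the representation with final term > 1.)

[18; 3, 1, 10, 2]

1643 = 18*90 + 23
90 = 3*23 + 21
23 = 1*21 + 2
21 = 10*2 + 1
2 = 2*1 + 0  (stop)
So 1643/90 = [18; 3, 1, 10, 2].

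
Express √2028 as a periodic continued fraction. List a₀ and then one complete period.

[45; 30, 90]

a₀ = ⌊√2028⌋ = 45.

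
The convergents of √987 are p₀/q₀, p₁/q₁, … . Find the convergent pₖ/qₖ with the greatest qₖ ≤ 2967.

√987 = [31; 2, 2, 2, 62, …] (period length 4).
Convergents:
  p_0/q_0 = 31/1
  p_1/q_1 = 63/2
  p_2/q_2 = 157/5
  p_3/q_3 = 377/12
  p_4/q_4 = 23531/749
  p_5/q_5 = 47439/1510
  p_6/q_6 = 118409/3769
q_5 = 1510 ≤ 2967 < 3769 = q_6, so the answer is 47439/1510.

47439/1510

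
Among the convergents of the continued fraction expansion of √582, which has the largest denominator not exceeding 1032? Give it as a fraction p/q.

9288/385

√582 = [24; 8, 48, …] (period length 2).
Convergents:
  p_0/q_0 = 24/1
  p_1/q_1 = 193/8
  p_2/q_2 = 9288/385
  p_3/q_3 = 74497/3088
q_2 = 385 ≤ 1032 < 3088 = q_3, so the answer is 9288/385.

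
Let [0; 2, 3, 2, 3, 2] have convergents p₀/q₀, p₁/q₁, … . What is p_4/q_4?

Using pₖ = aₖpₖ₋₁ + pₖ₋₂, qₖ = aₖqₖ₋₁ + qₖ₋₂ (with p₋₁=1, p₋₂=0, q₋₁=0, q₋₂=1):
  k=0: a=0, p=0, q=1
  k=1: a=2, p=1, q=2
  k=2: a=3, p=3, q=7
  k=3: a=2, p=7, q=16
  k=4: a=3, p=24, q=55

24/55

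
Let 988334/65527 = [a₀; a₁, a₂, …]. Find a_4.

988334 = 15·65527 + 5429   →  a_0 = 15
65527 = 12·5429 + 379   →  a_1 = 12
5429 = 14·379 + 123   →  a_2 = 14
379 = 3·123 + 10   →  a_3 = 3
123 = 12·10 + 3   →  a_4 = 12

12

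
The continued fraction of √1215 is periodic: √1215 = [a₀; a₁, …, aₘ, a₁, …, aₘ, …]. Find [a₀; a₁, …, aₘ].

[34; 1, 5, 1, 68]

a₀ = ⌊√1215⌋ = 34.
With m₀=0, d₀=1 and mₖ₊₁ = dₖaₖ − mₖ, dₖ₊₁ = (n − mₖ₊₁²)/dₖ, aₖ₊₁ = ⌊(a₀+mₖ₊₁)/dₖ₊₁⌋:
  k=1: m=34, d=59, a=1
  k=2: m=25, d=10, a=5
  k=3: m=25, d=59, a=1
  k=4: m=34, d=1, a=68
d=1 and a=2a₀=68 at k=4, so the next step gives (m, d) = (34, 59) again — its k=1 value — and the period has length 4.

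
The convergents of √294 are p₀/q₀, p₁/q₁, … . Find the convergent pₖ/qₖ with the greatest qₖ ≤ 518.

4801/280

√294 = [17; 6, 1, 4, 1, 6, 34, …] (period length 6).
Convergents:
  p_0/q_0 = 17/1
  p_1/q_1 = 103/6
  p_2/q_2 = 120/7
  p_3/q_3 = 583/34
  p_4/q_4 = 703/41
  p_5/q_5 = 4801/280
  p_6/q_6 = 163937/9561
q_5 = 280 ≤ 518 < 9561 = q_6, so the answer is 4801/280.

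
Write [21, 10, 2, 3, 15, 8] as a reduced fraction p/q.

Using pₖ = aₖpₖ₋₁ + pₖ₋₂ and qₖ = aₖqₖ₋₁ + qₖ₋₂:
  k=0: a=21, p=21, q=1
  k=1: a=10, p=211, q=10
  k=2: a=2, p=443, q=21
  k=3: a=3, p=1540, q=73
  k=4: a=15, p=23543, q=1116
  k=5: a=8, p=189884, q=9001

189884/9001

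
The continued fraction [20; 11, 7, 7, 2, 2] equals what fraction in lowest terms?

Using pₖ = aₖpₖ₋₁ + pₖ₋₂ and qₖ = aₖqₖ₋₁ + qₖ₋₂:
  k=0: a=20, p=20, q=1
  k=1: a=11, p=221, q=11
  k=2: a=7, p=1567, q=78
  k=3: a=7, p=11190, q=557
  k=4: a=2, p=23947, q=1192
  k=5: a=2, p=59084, q=2941

59084/2941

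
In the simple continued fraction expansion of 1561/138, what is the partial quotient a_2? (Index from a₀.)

1561 = 11·138 + 43   →  a_0 = 11
138 = 3·43 + 9   →  a_1 = 3
43 = 4·9 + 7   →  a_2 = 4

4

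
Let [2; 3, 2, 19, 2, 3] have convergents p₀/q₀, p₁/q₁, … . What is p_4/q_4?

Using pₖ = aₖpₖ₋₁ + pₖ₋₂, qₖ = aₖqₖ₋₁ + qₖ₋₂ (with p₋₁=1, p₋₂=0, q₋₁=0, q₋₂=1):
  k=0: a=2, p=2, q=1
  k=1: a=3, p=7, q=3
  k=2: a=2, p=16, q=7
  k=3: a=19, p=311, q=136
  k=4: a=2, p=638, q=279

638/279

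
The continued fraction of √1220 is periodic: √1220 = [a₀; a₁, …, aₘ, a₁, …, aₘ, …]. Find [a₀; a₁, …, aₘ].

a₀ = ⌊√1220⌋ = 34.
With m₀=0, d₀=1 and mₖ₊₁ = dₖaₖ − mₖ, dₖ₊₁ = (n − mₖ₊₁²)/dₖ, aₖ₊₁ = ⌊(a₀+mₖ₊₁)/dₖ₊₁⌋:
  k=1: m=34, d=64, a=1
  k=2: m=30, d=5, a=12
  k=3: m=30, d=64, a=1
  k=4: m=34, d=1, a=68
d=1 and a=2a₀=68 at k=4, so the next step gives (m, d) = (34, 64) again — its k=1 value — and the period has length 4.

[34; 1, 12, 1, 68]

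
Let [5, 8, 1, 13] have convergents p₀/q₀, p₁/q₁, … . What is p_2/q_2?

46/9

Using pₖ = aₖpₖ₋₁ + pₖ₋₂, qₖ = aₖqₖ₋₁ + qₖ₋₂ (with p₋₁=1, p₋₂=0, q₋₁=0, q₋₂=1):
  k=0: a=5, p=5, q=1
  k=1: a=8, p=41, q=8
  k=2: a=1, p=46, q=9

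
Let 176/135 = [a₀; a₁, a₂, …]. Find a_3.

176 = 1·135 + 41   →  a_0 = 1
135 = 3·41 + 12   →  a_1 = 3
41 = 3·12 + 5   →  a_2 = 3
12 = 2·5 + 2   →  a_3 = 2

2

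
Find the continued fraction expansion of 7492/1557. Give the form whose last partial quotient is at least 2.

[4; 1, 4, 3, 5, 2, 2, 3]

7492 = 4×1557 + 1264
1557 = 1×1264 + 293
1264 = 4×293 + 92
293 = 3×92 + 17
92 = 5×17 + 7
17 = 2×7 + 3
7 = 2×3 + 1
3 = 3×1 + 0  (stop)
So 7492/1557 = [4; 1, 4, 3, 5, 2, 2, 3].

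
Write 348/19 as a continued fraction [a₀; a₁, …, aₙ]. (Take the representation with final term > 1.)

348 = 18*19 + 6
19 = 3*6 + 1
6 = 6*1 + 0  (stop)
So 348/19 = [18; 3, 6].

[18; 3, 6]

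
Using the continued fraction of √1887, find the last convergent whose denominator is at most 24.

√1887 = [43; 2, 3, 1, 1, 1, 3, 2, 86, …] (period length 8).
Convergents:
  p_0/q_0 = 43/1
  p_1/q_1 = 87/2
  p_2/q_2 = 304/7
  p_3/q_3 = 391/9
  p_4/q_4 = 695/16
  p_5/q_5 = 1086/25
q_4 = 16 ≤ 24 < 25 = q_5, so the answer is 695/16.

695/16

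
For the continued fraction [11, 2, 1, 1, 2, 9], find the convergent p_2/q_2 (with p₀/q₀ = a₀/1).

Using pₖ = aₖpₖ₋₁ + pₖ₋₂, qₖ = aₖqₖ₋₁ + qₖ₋₂ (with p₋₁=1, p₋₂=0, q₋₁=0, q₋₂=1):
  k=0: a=11, p=11, q=1
  k=1: a=2, p=23, q=2
  k=2: a=1, p=34, q=3

34/3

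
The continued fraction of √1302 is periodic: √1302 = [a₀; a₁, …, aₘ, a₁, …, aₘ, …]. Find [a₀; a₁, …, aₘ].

a₀ = ⌊√1302⌋ = 36.
With m₀=0, d₀=1 and mₖ₊₁ = dₖaₖ − mₖ, dₖ₊₁ = (n − mₖ₊₁²)/dₖ, aₖ₊₁ = ⌊(a₀+mₖ₊₁)/dₖ₊₁⌋:
  k=1: m=36, d=6, a=12
  k=2: m=36, d=1, a=72
d=1 and a=2a₀=72 at k=2, so the next step gives (m, d) = (36, 6) again — its k=1 value — and the period has length 2.

[36; 12, 72]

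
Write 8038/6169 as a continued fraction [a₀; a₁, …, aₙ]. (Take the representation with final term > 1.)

[1; 3, 3, 3, 14, 13]

8038 = 1·6169 + 1869
6169 = 3·1869 + 562
1869 = 3·562 + 183
562 = 3·183 + 13
183 = 14·13 + 1
13 = 13·1 + 0  (stop)
So 8038/6169 = [1; 3, 3, 3, 14, 13].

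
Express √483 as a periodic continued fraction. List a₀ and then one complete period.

[21; 1, 42]

a₀ = ⌊√483⌋ = 21.
With m₀=0, d₀=1 and mₖ₊₁ = dₖaₖ − mₖ, dₖ₊₁ = (n − mₖ₊₁²)/dₖ, aₖ₊₁ = ⌊(a₀+mₖ₊₁)/dₖ₊₁⌋:
  k=1: m=21, d=42, a=1
  k=2: m=21, d=1, a=42
d=1 and a=2a₀=42 at k=2, so the next step gives (m, d) = (21, 42) again — its k=1 value — and the period has length 2.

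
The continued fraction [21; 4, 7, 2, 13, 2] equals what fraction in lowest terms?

36791/1732

Fold from the inside: start with 2/1.
  13 + 1/2 = 27/2
  2 + 2/27 = 56/27
  7 + 27/56 = 419/56
  4 + 56/419 = 1732/419
  21 + 419/1732 = 36791/1732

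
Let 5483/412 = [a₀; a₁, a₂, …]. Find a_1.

3

5483 = 13·412 + 127   →  a_0 = 13
412 = 3·127 + 31   →  a_1 = 3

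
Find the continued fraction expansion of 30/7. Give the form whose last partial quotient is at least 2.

30 = 4·7 + 2
7 = 3·2 + 1
2 = 2·1 + 0  (stop)
So 30/7 = [4; 3, 2].

[4; 3, 2]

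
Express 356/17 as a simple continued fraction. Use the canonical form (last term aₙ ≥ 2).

[20; 1, 16]

356 = 20×17 + 16
17 = 1×16 + 1
16 = 16×1 + 0  (stop)
So 356/17 = [20; 1, 16].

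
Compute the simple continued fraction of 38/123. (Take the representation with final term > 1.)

[0; 3, 4, 4, 2]

38 = 0*123 + 38
123 = 3*38 + 9
38 = 4*9 + 2
9 = 4*2 + 1
2 = 2*1 + 0  (stop)
So 38/123 = [0; 3, 4, 4, 2].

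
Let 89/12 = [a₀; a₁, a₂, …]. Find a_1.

89 = 7·12 + 5   →  a_0 = 7
12 = 2·5 + 2   →  a_1 = 2

2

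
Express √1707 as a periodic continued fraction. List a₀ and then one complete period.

a₀ = ⌊√1707⌋ = 41.
With m₀=0, d₀=1 and mₖ₊₁ = dₖaₖ − mₖ, dₖ₊₁ = (n − mₖ₊₁²)/dₖ, aₖ₊₁ = ⌊(a₀+mₖ₊₁)/dₖ₊₁⌋:
  k=1: m=41, d=26, a=3
  k=2: m=37, d=13, a=6
  k=3: m=41, d=2, a=41
  k=4: m=41, d=13, a=6
  k=5: m=37, d=26, a=3
  k=6: m=41, d=1, a=82
d=1 and a=2a₀=82 at k=6, so the next step gives (m, d) = (41, 26) again — its k=1 value — and the period has length 6.

[41; 3, 6, 41, 6, 3, 82]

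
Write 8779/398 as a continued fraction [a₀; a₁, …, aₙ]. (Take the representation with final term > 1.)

8779 = 22*398 + 23
398 = 17*23 + 7
23 = 3*7 + 2
7 = 3*2 + 1
2 = 2*1 + 0  (stop)
So 8779/398 = [22; 17, 3, 3, 2].

[22; 17, 3, 3, 2]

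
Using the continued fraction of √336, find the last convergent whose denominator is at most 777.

6049/330

√336 = [18; 3, 36, …] (period length 2).
Convergents:
  p_0/q_0 = 18/1
  p_1/q_1 = 55/3
  p_2/q_2 = 1998/109
  p_3/q_3 = 6049/330
  p_4/q_4 = 219762/11989
q_3 = 330 ≤ 777 < 11989 = q_4, so the answer is 6049/330.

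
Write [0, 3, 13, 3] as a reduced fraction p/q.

40/123

Fold from the inside: start with 3/1.
  13 + 1/3 = 40/3
  3 + 3/40 = 123/40
  0 + 40/123 = 40/123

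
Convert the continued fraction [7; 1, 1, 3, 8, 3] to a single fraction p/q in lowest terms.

1370/181

Using pₖ = aₖpₖ₋₁ + pₖ₋₂ and qₖ = aₖqₖ₋₁ + qₖ₋₂:
  k=0: a=7, p=7, q=1
  k=1: a=1, p=8, q=1
  k=2: a=1, p=15, q=2
  k=3: a=3, p=53, q=7
  k=4: a=8, p=439, q=58
  k=5: a=3, p=1370, q=181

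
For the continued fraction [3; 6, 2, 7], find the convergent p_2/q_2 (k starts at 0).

41/13

Using pₖ = aₖpₖ₋₁ + pₖ₋₂, qₖ = aₖqₖ₋₁ + qₖ₋₂ (with p₋₁=1, p₋₂=0, q₋₁=0, q₋₂=1):
  k=0: a=3, p=3, q=1
  k=1: a=6, p=19, q=6
  k=2: a=2, p=41, q=13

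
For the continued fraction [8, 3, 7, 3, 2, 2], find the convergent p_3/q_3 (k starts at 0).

574/69

Using pₖ = aₖpₖ₋₁ + pₖ₋₂, qₖ = aₖqₖ₋₁ + qₖ₋₂ (with p₋₁=1, p₋₂=0, q₋₁=0, q₋₂=1):
  k=0: a=8, p=8, q=1
  k=1: a=3, p=25, q=3
  k=2: a=7, p=183, q=22
  k=3: a=3, p=574, q=69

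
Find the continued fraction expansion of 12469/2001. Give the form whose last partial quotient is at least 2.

[6; 4, 3, 9, 3, 5]

12469 = 6×2001 + 463
2001 = 4×463 + 149
463 = 3×149 + 16
149 = 9×16 + 5
16 = 3×5 + 1
5 = 5×1 + 0  (stop)
So 12469/2001 = [6; 4, 3, 9, 3, 5].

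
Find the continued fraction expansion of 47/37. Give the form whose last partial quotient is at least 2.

[1; 3, 1, 2, 3]

47 = 1·37 + 10
37 = 3·10 + 7
10 = 1·7 + 3
7 = 2·3 + 1
3 = 3·1 + 0  (stop)
So 47/37 = [1; 3, 1, 2, 3].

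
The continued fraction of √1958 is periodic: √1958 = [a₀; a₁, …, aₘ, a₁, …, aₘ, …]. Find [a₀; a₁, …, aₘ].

[44; 4, 88]

a₀ = ⌊√1958⌋ = 44.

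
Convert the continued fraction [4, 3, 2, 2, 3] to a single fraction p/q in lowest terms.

249/58

Using pₖ = aₖpₖ₋₁ + pₖ₋₂ and qₖ = aₖqₖ₋₁ + qₖ₋₂:
  k=0: a=4, p=4, q=1
  k=1: a=3, p=13, q=3
  k=2: a=2, p=30, q=7
  k=3: a=2, p=73, q=17
  k=4: a=3, p=249, q=58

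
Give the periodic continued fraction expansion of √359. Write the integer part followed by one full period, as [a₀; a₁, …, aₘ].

a₀ = ⌊√359⌋ = 18.
With m₀=0, d₀=1 and mₖ₊₁ = dₖaₖ − mₖ, dₖ₊₁ = (n − mₖ₊₁²)/dₖ, aₖ₊₁ = ⌊(a₀+mₖ₊₁)/dₖ₊₁⌋:
  k=1: m=18, d=35, a=1
  k=2: m=17, d=2, a=17
  k=3: m=17, d=35, a=1
  k=4: m=18, d=1, a=36
d=1 and a=2a₀=36 at k=4, so the next step gives (m, d) = (18, 35) again — its k=1 value — and the period has length 4.

[18; 1, 17, 1, 36]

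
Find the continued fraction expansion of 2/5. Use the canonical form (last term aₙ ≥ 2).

[0; 2, 2]

2 = 0·5 + 2
5 = 2·2 + 1
2 = 2·1 + 0  (stop)
So 2/5 = [0; 2, 2].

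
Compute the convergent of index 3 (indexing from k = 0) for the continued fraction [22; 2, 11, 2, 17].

Using pₖ = aₖpₖ₋₁ + pₖ₋₂, qₖ = aₖqₖ₋₁ + qₖ₋₂ (with p₋₁=1, p₋₂=0, q₋₁=0, q₋₂=1):
  k=0: a=22, p=22, q=1
  k=1: a=2, p=45, q=2
  k=2: a=11, p=517, q=23
  k=3: a=2, p=1079, q=48

1079/48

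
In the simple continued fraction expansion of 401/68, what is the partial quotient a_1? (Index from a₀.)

401 = 5·68 + 61   →  a_0 = 5
68 = 1·61 + 7   →  a_1 = 1

1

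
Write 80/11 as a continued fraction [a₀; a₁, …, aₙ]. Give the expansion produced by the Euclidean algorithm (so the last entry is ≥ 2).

[7; 3, 1, 2]

80 = 7·11 + 3
11 = 3·3 + 2
3 = 1·2 + 1
2 = 2·1 + 0  (stop)
So 80/11 = [7; 3, 1, 2].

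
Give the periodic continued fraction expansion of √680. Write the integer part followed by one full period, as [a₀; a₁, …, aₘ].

[26; 13, 52]

a₀ = ⌊√680⌋ = 26.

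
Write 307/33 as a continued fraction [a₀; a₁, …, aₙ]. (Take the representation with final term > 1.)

[9; 3, 3, 3]

307 = 9*33 + 10
33 = 3*10 + 3
10 = 3*3 + 1
3 = 3*1 + 0  (stop)
So 307/33 = [9; 3, 3, 3].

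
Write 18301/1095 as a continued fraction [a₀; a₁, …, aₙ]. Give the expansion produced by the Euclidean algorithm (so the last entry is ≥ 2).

[16; 1, 2, 2, 19, 8]

18301 = 16×1095 + 781
1095 = 1×781 + 314
781 = 2×314 + 153
314 = 2×153 + 8
153 = 19×8 + 1
8 = 8×1 + 0  (stop)
So 18301/1095 = [16; 1, 2, 2, 19, 8].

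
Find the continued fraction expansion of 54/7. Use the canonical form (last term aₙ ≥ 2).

54 = 7×7 + 5
7 = 1×5 + 2
5 = 2×2 + 1
2 = 2×1 + 0  (stop)
So 54/7 = [7; 1, 2, 2].

[7; 1, 2, 2]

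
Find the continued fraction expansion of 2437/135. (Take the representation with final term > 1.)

2437 = 18×135 + 7
135 = 19×7 + 2
7 = 3×2 + 1
2 = 2×1 + 0  (stop)
So 2437/135 = [18; 19, 3, 2].

[18; 19, 3, 2]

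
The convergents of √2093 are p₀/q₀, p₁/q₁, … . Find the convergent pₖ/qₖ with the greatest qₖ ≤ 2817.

√2093 = [45; 1, 2, 1, 90, …] (period length 4).
Convergents:
  p_0/q_0 = 45/1
  p_1/q_1 = 46/1
  p_2/q_2 = 137/3
  p_3/q_3 = 183/4
  p_4/q_4 = 16607/363
  p_5/q_5 = 16790/367
  p_6/q_6 = 50187/1097
  p_7/q_7 = 66977/1464
  p_8/q_8 = 6078117/132857
q_7 = 1464 ≤ 2817 < 132857 = q_8, so the answer is 66977/1464.

66977/1464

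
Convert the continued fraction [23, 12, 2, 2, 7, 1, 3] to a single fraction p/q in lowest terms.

Fold from the inside: start with 3/1.
  1 + 1/3 = 4/3
  7 + 3/4 = 31/4
  2 + 4/31 = 66/31
  2 + 31/66 = 163/66
  12 + 66/163 = 2022/163
  23 + 163/2022 = 46669/2022

46669/2022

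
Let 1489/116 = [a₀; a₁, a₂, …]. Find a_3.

1489 = 12·116 + 97   →  a_0 = 12
116 = 1·97 + 19   →  a_1 = 1
97 = 5·19 + 2   →  a_2 = 5
19 = 9·2 + 1   →  a_3 = 9

9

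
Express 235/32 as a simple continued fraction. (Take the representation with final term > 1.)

235 = 7*32 + 11
32 = 2*11 + 10
11 = 1*10 + 1
10 = 10*1 + 0  (stop)
So 235/32 = [7; 2, 1, 10].

[7; 2, 1, 10]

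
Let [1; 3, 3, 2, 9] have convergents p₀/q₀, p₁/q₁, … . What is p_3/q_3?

30/23

Using pₖ = aₖpₖ₋₁ + pₖ₋₂, qₖ = aₖqₖ₋₁ + qₖ₋₂ (with p₋₁=1, p₋₂=0, q₋₁=0, q₋₂=1):
  k=0: a=1, p=1, q=1
  k=1: a=3, p=4, q=3
  k=2: a=3, p=13, q=10
  k=3: a=2, p=30, q=23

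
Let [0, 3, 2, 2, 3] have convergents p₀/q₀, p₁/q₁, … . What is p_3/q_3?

5/17

Using pₖ = aₖpₖ₋₁ + pₖ₋₂, qₖ = aₖqₖ₋₁ + qₖ₋₂ (with p₋₁=1, p₋₂=0, q₋₁=0, q₋₂=1):
  k=0: a=0, p=0, q=1
  k=1: a=3, p=1, q=3
  k=2: a=2, p=2, q=7
  k=3: a=2, p=5, q=17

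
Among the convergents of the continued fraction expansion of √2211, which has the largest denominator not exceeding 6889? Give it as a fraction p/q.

207787/4419

√2211 = [47; 47, 94, …] (period length 2).
Convergents:
  p_0/q_0 = 47/1
  p_1/q_1 = 2210/47
  p_2/q_2 = 207787/4419
  p_3/q_3 = 9768199/207740
q_2 = 4419 ≤ 6889 < 207740 = q_3, so the answer is 207787/4419.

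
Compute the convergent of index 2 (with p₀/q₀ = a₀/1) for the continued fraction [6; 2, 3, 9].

Using pₖ = aₖpₖ₋₁ + pₖ₋₂, qₖ = aₖqₖ₋₁ + qₖ₋₂ (with p₋₁=1, p₋₂=0, q₋₁=0, q₋₂=1):
  k=0: a=6, p=6, q=1
  k=1: a=2, p=13, q=2
  k=2: a=3, p=45, q=7

45/7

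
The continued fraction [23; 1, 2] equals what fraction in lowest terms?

71/3

Using pₖ = aₖpₖ₋₁ + pₖ₋₂ and qₖ = aₖqₖ₋₁ + qₖ₋₂:
  k=0: a=23, p=23, q=1
  k=1: a=1, p=24, q=1
  k=2: a=2, p=71, q=3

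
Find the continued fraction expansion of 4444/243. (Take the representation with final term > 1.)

4444 = 18×243 + 70
243 = 3×70 + 33
70 = 2×33 + 4
33 = 8×4 + 1
4 = 4×1 + 0  (stop)
So 4444/243 = [18; 3, 2, 8, 4].

[18; 3, 2, 8, 4]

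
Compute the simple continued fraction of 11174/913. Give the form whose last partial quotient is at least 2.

[12; 4, 5, 3, 6, 2]

11174 = 12·913 + 218
913 = 4·218 + 41
218 = 5·41 + 13
41 = 3·13 + 2
13 = 6·2 + 1
2 = 2·1 + 0  (stop)
So 11174/913 = [12; 4, 5, 3, 6, 2].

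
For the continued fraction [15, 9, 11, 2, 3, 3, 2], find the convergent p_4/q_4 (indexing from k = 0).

10985/727

Using pₖ = aₖpₖ₋₁ + pₖ₋₂, qₖ = aₖqₖ₋₁ + qₖ₋₂ (with p₋₁=1, p₋₂=0, q₋₁=0, q₋₂=1):
  k=0: a=15, p=15, q=1
  k=1: a=9, p=136, q=9
  k=2: a=11, p=1511, q=100
  k=3: a=2, p=3158, q=209
  k=4: a=3, p=10985, q=727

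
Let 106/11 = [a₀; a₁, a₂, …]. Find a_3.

1

106 = 9·11 + 7   →  a_0 = 9
11 = 1·7 + 4   →  a_1 = 1
7 = 1·4 + 3   →  a_2 = 1
4 = 1·3 + 1   →  a_3 = 1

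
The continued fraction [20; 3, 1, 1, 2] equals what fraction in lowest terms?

365/18

Fold from the inside: start with 2/1.
  1 + 1/2 = 3/2
  1 + 2/3 = 5/3
  3 + 3/5 = 18/5
  20 + 5/18 = 365/18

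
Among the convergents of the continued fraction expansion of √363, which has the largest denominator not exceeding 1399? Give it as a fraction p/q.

13775/723

√363 = [19; 19, 38, …] (period length 2).
Convergents:
  p_0/q_0 = 19/1
  p_1/q_1 = 362/19
  p_2/q_2 = 13775/723
  p_3/q_3 = 262087/13756
q_2 = 723 ≤ 1399 < 13756 = q_3, so the answer is 13775/723.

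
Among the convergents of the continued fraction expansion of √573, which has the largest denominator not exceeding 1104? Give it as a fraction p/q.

√573 = [23; 1, 14, 1, 46, …] (period length 4).
Convergents:
  p_0/q_0 = 23/1
  p_1/q_1 = 24/1
  p_2/q_2 = 359/15
  p_3/q_3 = 383/16
  p_4/q_4 = 17977/751
  p_5/q_5 = 18360/767
  p_6/q_6 = 275017/11489
q_5 = 767 ≤ 1104 < 11489 = q_6, so the answer is 18360/767.

18360/767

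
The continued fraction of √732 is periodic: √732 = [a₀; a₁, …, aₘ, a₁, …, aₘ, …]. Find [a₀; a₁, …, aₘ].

a₀ = ⌊√732⌋ = 27.

[27; 18, 54]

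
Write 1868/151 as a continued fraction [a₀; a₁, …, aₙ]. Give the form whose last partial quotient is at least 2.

1868 = 12*151 + 56
151 = 2*56 + 39
56 = 1*39 + 17
39 = 2*17 + 5
17 = 3*5 + 2
5 = 2*2 + 1
2 = 2*1 + 0  (stop)
So 1868/151 = [12; 2, 1, 2, 3, 2, 2].

[12; 2, 1, 2, 3, 2, 2]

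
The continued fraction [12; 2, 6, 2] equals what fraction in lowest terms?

Fold from the inside: start with 2/1.
  6 + 1/2 = 13/2
  2 + 2/13 = 28/13
  12 + 13/28 = 349/28

349/28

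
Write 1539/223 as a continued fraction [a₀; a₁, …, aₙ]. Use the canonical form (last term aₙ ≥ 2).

1539 = 6*223 + 201
223 = 1*201 + 22
201 = 9*22 + 3
22 = 7*3 + 1
3 = 3*1 + 0  (stop)
So 1539/223 = [6; 1, 9, 7, 3].

[6; 1, 9, 7, 3]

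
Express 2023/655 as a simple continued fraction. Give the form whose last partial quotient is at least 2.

2023 = 3×655 + 58
655 = 11×58 + 17
58 = 3×17 + 7
17 = 2×7 + 3
7 = 2×3 + 1
3 = 3×1 + 0  (stop)
So 2023/655 = [3; 11, 3, 2, 2, 3].

[3; 11, 3, 2, 2, 3]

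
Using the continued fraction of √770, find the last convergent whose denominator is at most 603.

√770 = [27; 1, 2, 1, 54, …] (period length 4).
Convergents:
  p_0/q_0 = 27/1
  p_1/q_1 = 28/1
  p_2/q_2 = 83/3
  p_3/q_3 = 111/4
  p_4/q_4 = 6077/219
  p_5/q_5 = 6188/223
  p_6/q_6 = 18453/665
q_5 = 223 ≤ 603 < 665 = q_6, so the answer is 6188/223.

6188/223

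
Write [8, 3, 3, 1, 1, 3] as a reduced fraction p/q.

681/82

Using pₖ = aₖpₖ₋₁ + pₖ₋₂ and qₖ = aₖqₖ₋₁ + qₖ₋₂:
  k=0: a=8, p=8, q=1
  k=1: a=3, p=25, q=3
  k=2: a=3, p=83, q=10
  k=3: a=1, p=108, q=13
  k=4: a=1, p=191, q=23
  k=5: a=3, p=681, q=82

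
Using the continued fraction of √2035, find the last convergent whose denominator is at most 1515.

√2035 = [45; 9, 90, …] (period length 2).
Convergents:
  p_0/q_0 = 45/1
  p_1/q_1 = 406/9
  p_2/q_2 = 36585/811
  p_3/q_3 = 329671/7308
q_2 = 811 ≤ 1515 < 7308 = q_3, so the answer is 36585/811.

36585/811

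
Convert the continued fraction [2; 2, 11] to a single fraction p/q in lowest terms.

Using pₖ = aₖpₖ₋₁ + pₖ₋₂ and qₖ = aₖqₖ₋₁ + qₖ₋₂:
  k=0: a=2, p=2, q=1
  k=1: a=2, p=5, q=2
  k=2: a=11, p=57, q=23

57/23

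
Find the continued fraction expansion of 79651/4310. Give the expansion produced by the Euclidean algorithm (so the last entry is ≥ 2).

[18; 2, 12, 3, 18, 3]

79651 = 18×4310 + 2071
4310 = 2×2071 + 168
2071 = 12×168 + 55
168 = 3×55 + 3
55 = 18×3 + 1
3 = 3×1 + 0  (stop)
So 79651/4310 = [18; 2, 12, 3, 18, 3].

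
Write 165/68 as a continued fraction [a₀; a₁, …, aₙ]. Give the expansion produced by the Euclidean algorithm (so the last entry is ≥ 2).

[2; 2, 2, 1, 9]

165 = 2×68 + 29
68 = 2×29 + 10
29 = 2×10 + 9
10 = 1×9 + 1
9 = 9×1 + 0  (stop)
So 165/68 = [2; 2, 2, 1, 9].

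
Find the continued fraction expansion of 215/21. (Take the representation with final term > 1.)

[10; 4, 5]

215 = 10×21 + 5
21 = 4×5 + 1
5 = 5×1 + 0  (stop)
So 215/21 = [10; 4, 5].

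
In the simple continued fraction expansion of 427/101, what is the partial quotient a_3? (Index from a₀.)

427 = 4·101 + 23   →  a_0 = 4
101 = 4·23 + 9   →  a_1 = 4
23 = 2·9 + 5   →  a_2 = 2
9 = 1·5 + 4   →  a_3 = 1

1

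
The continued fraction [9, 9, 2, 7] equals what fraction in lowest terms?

1293/142

Using pₖ = aₖpₖ₋₁ + pₖ₋₂ and qₖ = aₖqₖ₋₁ + qₖ₋₂:
  k=0: a=9, p=9, q=1
  k=1: a=9, p=82, q=9
  k=2: a=2, p=173, q=19
  k=3: a=7, p=1293, q=142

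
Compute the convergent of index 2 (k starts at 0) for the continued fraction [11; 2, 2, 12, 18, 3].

Using pₖ = aₖpₖ₋₁ + pₖ₋₂, qₖ = aₖqₖ₋₁ + qₖ₋₂ (with p₋₁=1, p₋₂=0, q₋₁=0, q₋₂=1):
  k=0: a=11, p=11, q=1
  k=1: a=2, p=23, q=2
  k=2: a=2, p=57, q=5

57/5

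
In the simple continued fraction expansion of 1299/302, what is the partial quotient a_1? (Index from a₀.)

3

1299 = 4·302 + 91   →  a_0 = 4
302 = 3·91 + 29   →  a_1 = 3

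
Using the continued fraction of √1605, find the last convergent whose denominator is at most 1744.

51320/1281

√1605 = [40; 16, 80, …] (period length 2).
Convergents:
  p_0/q_0 = 40/1
  p_1/q_1 = 641/16
  p_2/q_2 = 51320/1281
  p_3/q_3 = 821761/20512
q_2 = 1281 ≤ 1744 < 20512 = q_3, so the answer is 51320/1281.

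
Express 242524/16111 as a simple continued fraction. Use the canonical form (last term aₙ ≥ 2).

[15; 18, 1, 3, 11, 19]

242524 = 15·16111 + 859
16111 = 18·859 + 649
859 = 1·649 + 210
649 = 3·210 + 19
210 = 11·19 + 1
19 = 19·1 + 0  (stop)
So 242524/16111 = [15; 18, 1, 3, 11, 19].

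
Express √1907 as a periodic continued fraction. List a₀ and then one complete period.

[43; 1, 2, 43, 2, 1, 86]

a₀ = ⌊√1907⌋ = 43.
With m₀=0, d₀=1 and mₖ₊₁ = dₖaₖ − mₖ, dₖ₊₁ = (n − mₖ₊₁²)/dₖ, aₖ₊₁ = ⌊(a₀+mₖ₊₁)/dₖ₊₁⌋:
  k=1: m=43, d=58, a=1
  k=2: m=15, d=29, a=2
  k=3: m=43, d=2, a=43
  k=4: m=43, d=29, a=2
  k=5: m=15, d=58, a=1
  k=6: m=43, d=1, a=86
d=1 and a=2a₀=86 at k=6, so the next step gives (m, d) = (43, 58) again — its k=1 value — and the period has length 6.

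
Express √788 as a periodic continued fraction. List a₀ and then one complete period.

[28; 14, 56]

a₀ = ⌊√788⌋ = 28.
With m₀=0, d₀=1 and mₖ₊₁ = dₖaₖ − mₖ, dₖ₊₁ = (n − mₖ₊₁²)/dₖ, aₖ₊₁ = ⌊(a₀+mₖ₊₁)/dₖ₊₁⌋:
  k=1: m=28, d=4, a=14
  k=2: m=28, d=1, a=56
d=1 and a=2a₀=56 at k=2, so the next step gives (m, d) = (28, 4) again — its k=1 value — and the period has length 2.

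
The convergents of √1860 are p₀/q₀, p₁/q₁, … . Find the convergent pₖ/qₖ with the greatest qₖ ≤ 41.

√1860 = [43; 7, 1, 4, 1, 7, 86, …] (period length 6).
Convergents:
  p_0/q_0 = 43/1
  p_1/q_1 = 302/7
  p_2/q_2 = 345/8
  p_3/q_3 = 1682/39
  p_4/q_4 = 2027/47
q_3 = 39 ≤ 41 < 47 = q_4, so the answer is 1682/39.

1682/39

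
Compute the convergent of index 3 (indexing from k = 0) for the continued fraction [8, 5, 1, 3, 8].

188/23

Using pₖ = aₖpₖ₋₁ + pₖ₋₂, qₖ = aₖqₖ₋₁ + qₖ₋₂ (with p₋₁=1, p₋₂=0, q₋₁=0, q₋₂=1):
  k=0: a=8, p=8, q=1
  k=1: a=5, p=41, q=5
  k=2: a=1, p=49, q=6
  k=3: a=3, p=188, q=23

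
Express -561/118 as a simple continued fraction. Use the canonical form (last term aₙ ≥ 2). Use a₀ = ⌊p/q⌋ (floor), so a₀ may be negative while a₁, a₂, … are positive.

[-5; 4, 14, 2]

-561 = -5×118 + 29
118 = 4×29 + 2
29 = 14×2 + 1
2 = 2×1 + 0  (stop)
So -561/118 = [-5; 4, 14, 2].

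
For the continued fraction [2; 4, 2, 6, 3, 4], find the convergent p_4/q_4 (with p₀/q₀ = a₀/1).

407/183

Using pₖ = aₖpₖ₋₁ + pₖ₋₂, qₖ = aₖqₖ₋₁ + qₖ₋₂ (with p₋₁=1, p₋₂=0, q₋₁=0, q₋₂=1):
  k=0: a=2, p=2, q=1
  k=1: a=4, p=9, q=4
  k=2: a=2, p=20, q=9
  k=3: a=6, p=129, q=58
  k=4: a=3, p=407, q=183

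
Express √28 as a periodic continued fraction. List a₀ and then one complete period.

a₀ = ⌊√28⌋ = 5.
With m₀=0, d₀=1 and mₖ₊₁ = dₖaₖ − mₖ, dₖ₊₁ = (n − mₖ₊₁²)/dₖ, aₖ₊₁ = ⌊(a₀+mₖ₊₁)/dₖ₊₁⌋:
  k=1: m=5, d=3, a=3
  k=2: m=4, d=4, a=2
  k=3: m=4, d=3, a=3
  k=4: m=5, d=1, a=10
d=1 and a=2a₀=10 at k=4, so the next step gives (m, d) = (5, 3) again — its k=1 value — and the period has length 4.

[5; 3, 2, 3, 10]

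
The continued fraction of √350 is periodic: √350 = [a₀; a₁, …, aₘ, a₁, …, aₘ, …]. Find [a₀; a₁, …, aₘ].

a₀ = ⌊√350⌋ = 18.
With m₀=0, d₀=1 and mₖ₊₁ = dₖaₖ − mₖ, dₖ₊₁ = (n − mₖ₊₁²)/dₖ, aₖ₊₁ = ⌊(a₀+mₖ₊₁)/dₖ₊₁⌋:
  k=1: m=18, d=26, a=1
  k=2: m=8, d=11, a=2
  k=3: m=14, d=14, a=2
  k=4: m=14, d=11, a=2
  k=5: m=8, d=26, a=1
  k=6: m=18, d=1, a=36
d=1 and a=2a₀=36 at k=6, so the next step gives (m, d) = (18, 26) again — its k=1 value — and the period has length 6.

[18; 1, 2, 2, 2, 1, 36]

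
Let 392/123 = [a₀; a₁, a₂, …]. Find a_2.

2

392 = 3·123 + 23   →  a_0 = 3
123 = 5·23 + 8   →  a_1 = 5
23 = 2·8 + 7   →  a_2 = 2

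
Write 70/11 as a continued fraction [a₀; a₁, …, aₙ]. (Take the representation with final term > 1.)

70 = 6×11 + 4
11 = 2×4 + 3
4 = 1×3 + 1
3 = 3×1 + 0  (stop)
So 70/11 = [6; 2, 1, 3].

[6; 2, 1, 3]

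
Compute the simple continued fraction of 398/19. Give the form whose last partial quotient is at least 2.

398 = 20*19 + 18
19 = 1*18 + 1
18 = 18*1 + 0  (stop)
So 398/19 = [20; 1, 18].

[20; 1, 18]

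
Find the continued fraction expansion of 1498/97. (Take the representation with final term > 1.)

1498 = 15·97 + 43
97 = 2·43 + 11
43 = 3·11 + 10
11 = 1·10 + 1
10 = 10·1 + 0  (stop)
So 1498/97 = [15; 2, 3, 1, 10].

[15; 2, 3, 1, 10]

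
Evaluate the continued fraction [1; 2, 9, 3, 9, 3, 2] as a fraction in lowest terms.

Using pₖ = aₖpₖ₋₁ + pₖ₋₂ and qₖ = aₖqₖ₋₁ + qₖ₋₂:
  k=0: a=1, p=1, q=1
  k=1: a=2, p=3, q=2
  k=2: a=9, p=28, q=19
  k=3: a=3, p=87, q=59
  k=4: a=9, p=811, q=550
  k=5: a=3, p=2520, q=1709
  k=6: a=2, p=5851, q=3968

5851/3968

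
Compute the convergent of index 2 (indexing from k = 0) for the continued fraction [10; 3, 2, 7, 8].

Using pₖ = aₖpₖ₋₁ + pₖ₋₂, qₖ = aₖqₖ₋₁ + qₖ₋₂ (with p₋₁=1, p₋₂=0, q₋₁=0, q₋₂=1):
  k=0: a=10, p=10, q=1
  k=1: a=3, p=31, q=3
  k=2: a=2, p=72, q=7

72/7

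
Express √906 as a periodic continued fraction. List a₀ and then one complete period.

a₀ = ⌊√906⌋ = 30.
With m₀=0, d₀=1 and mₖ₊₁ = dₖaₖ − mₖ, dₖ₊₁ = (n − mₖ₊₁²)/dₖ, aₖ₊₁ = ⌊(a₀+mₖ₊₁)/dₖ₊₁⌋:
  k=1: m=30, d=6, a=10
  k=2: m=30, d=1, a=60
d=1 and a=2a₀=60 at k=2, so the next step gives (m, d) = (30, 6) again — its k=1 value — and the period has length 2.

[30; 10, 60]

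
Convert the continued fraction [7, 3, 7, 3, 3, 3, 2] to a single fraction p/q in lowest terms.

Fold from the inside: start with 2/1.
  3 + 1/2 = 7/2
  3 + 2/7 = 23/7
  3 + 7/23 = 76/23
  7 + 23/76 = 555/76
  3 + 76/555 = 1741/555
  7 + 555/1741 = 12742/1741

12742/1741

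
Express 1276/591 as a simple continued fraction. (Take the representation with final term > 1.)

1276 = 2×591 + 94
591 = 6×94 + 27
94 = 3×27 + 13
27 = 2×13 + 1
13 = 13×1 + 0  (stop)
So 1276/591 = [2; 6, 3, 2, 13].

[2; 6, 3, 2, 13]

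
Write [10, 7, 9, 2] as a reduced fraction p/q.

Fold from the inside: start with 2/1.
  9 + 1/2 = 19/2
  7 + 2/19 = 135/19
  10 + 19/135 = 1369/135

1369/135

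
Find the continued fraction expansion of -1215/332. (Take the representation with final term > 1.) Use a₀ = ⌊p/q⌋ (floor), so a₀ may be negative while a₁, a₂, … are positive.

[-4; 2, 1, 15, 7]

-1215 = -4×332 + 113
332 = 2×113 + 106
113 = 1×106 + 7
106 = 15×7 + 1
7 = 7×1 + 0  (stop)
So -1215/332 = [-4; 2, 1, 15, 7].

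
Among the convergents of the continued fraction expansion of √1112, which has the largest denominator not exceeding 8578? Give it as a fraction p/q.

√1112 = [33; 2, 1, 7, 1, 2, 66, …] (period length 6).
Convergents:
  p_0/q_0 = 33/1
  p_1/q_1 = 67/2
  p_2/q_2 = 100/3
  p_3/q_3 = 767/23
  p_4/q_4 = 867/26
  p_5/q_5 = 2501/75
  p_6/q_6 = 165933/4976
  p_7/q_7 = 334367/10027
q_6 = 4976 ≤ 8578 < 10027 = q_7, so the answer is 165933/4976.

165933/4976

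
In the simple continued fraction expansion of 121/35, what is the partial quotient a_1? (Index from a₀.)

2

121 = 3·35 + 16   →  a_0 = 3
35 = 2·16 + 3   →  a_1 = 2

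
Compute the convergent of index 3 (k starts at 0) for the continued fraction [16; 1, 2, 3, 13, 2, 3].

167/10

Using pₖ = aₖpₖ₋₁ + pₖ₋₂, qₖ = aₖqₖ₋₁ + qₖ₋₂ (with p₋₁=1, p₋₂=0, q₋₁=0, q₋₂=1):
  k=0: a=16, p=16, q=1
  k=1: a=1, p=17, q=1
  k=2: a=2, p=50, q=3
  k=3: a=3, p=167, q=10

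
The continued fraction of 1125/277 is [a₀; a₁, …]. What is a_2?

1125 = 4·277 + 17   →  a_0 = 4
277 = 16·17 + 5   →  a_1 = 16
17 = 3·5 + 2   →  a_2 = 3

3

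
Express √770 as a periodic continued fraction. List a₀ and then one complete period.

a₀ = ⌊√770⌋ = 27.
With m₀=0, d₀=1 and mₖ₊₁ = dₖaₖ − mₖ, dₖ₊₁ = (n − mₖ₊₁²)/dₖ, aₖ₊₁ = ⌊(a₀+mₖ₊₁)/dₖ₊₁⌋:
  k=1: m=27, d=41, a=1
  k=2: m=14, d=14, a=2
  k=3: m=14, d=41, a=1
  k=4: m=27, d=1, a=54
d=1 and a=2a₀=54 at k=4, so the next step gives (m, d) = (27, 41) again — its k=1 value — and the period has length 4.

[27; 1, 2, 1, 54]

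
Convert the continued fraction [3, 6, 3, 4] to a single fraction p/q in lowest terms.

Fold from the inside: start with 4/1.
  3 + 1/4 = 13/4
  6 + 4/13 = 82/13
  3 + 13/82 = 259/82

259/82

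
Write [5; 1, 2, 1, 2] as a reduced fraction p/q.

63/11

Using pₖ = aₖpₖ₋₁ + pₖ₋₂ and qₖ = aₖqₖ₋₁ + qₖ₋₂:
  k=0: a=5, p=5, q=1
  k=1: a=1, p=6, q=1
  k=2: a=2, p=17, q=3
  k=3: a=1, p=23, q=4
  k=4: a=2, p=63, q=11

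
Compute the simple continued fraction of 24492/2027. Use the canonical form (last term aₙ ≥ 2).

24492 = 12×2027 + 168
2027 = 12×168 + 11
168 = 15×11 + 3
11 = 3×3 + 2
3 = 1×2 + 1
2 = 2×1 + 0  (stop)
So 24492/2027 = [12; 12, 15, 3, 1, 2].

[12; 12, 15, 3, 1, 2]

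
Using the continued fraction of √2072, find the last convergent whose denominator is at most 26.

√2072 = [45; 1, 1, 12, 1, 1, 90, …] (period length 6).
Convergents:
  p_0/q_0 = 45/1
  p_1/q_1 = 46/1
  p_2/q_2 = 91/2
  p_3/q_3 = 1138/25
  p_4/q_4 = 1229/27
q_3 = 25 ≤ 26 < 27 = q_4, so the answer is 1138/25.

1138/25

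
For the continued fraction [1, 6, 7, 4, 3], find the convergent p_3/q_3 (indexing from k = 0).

Using pₖ = aₖpₖ₋₁ + pₖ₋₂, qₖ = aₖqₖ₋₁ + qₖ₋₂ (with p₋₁=1, p₋₂=0, q₋₁=0, q₋₂=1):
  k=0: a=1, p=1, q=1
  k=1: a=6, p=7, q=6
  k=2: a=7, p=50, q=43
  k=3: a=4, p=207, q=178

207/178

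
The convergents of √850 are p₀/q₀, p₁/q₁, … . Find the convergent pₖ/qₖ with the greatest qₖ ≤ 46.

379/13

√850 = [29; 6, 2, 6, 58, …] (period length 4).
Convergents:
  p_0/q_0 = 29/1
  p_1/q_1 = 175/6
  p_2/q_2 = 379/13
  p_3/q_3 = 2449/84
q_2 = 13 ≤ 46 < 84 = q_3, so the answer is 379/13.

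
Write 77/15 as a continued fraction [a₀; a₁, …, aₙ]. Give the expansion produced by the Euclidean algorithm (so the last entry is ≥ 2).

77 = 5·15 + 2
15 = 7·2 + 1
2 = 2·1 + 0  (stop)
So 77/15 = [5; 7, 2].

[5; 7, 2]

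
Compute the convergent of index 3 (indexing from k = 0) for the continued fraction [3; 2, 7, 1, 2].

59/17

Using pₖ = aₖpₖ₋₁ + pₖ₋₂, qₖ = aₖqₖ₋₁ + qₖ₋₂ (with p₋₁=1, p₋₂=0, q₋₁=0, q₋₂=1):
  k=0: a=3, p=3, q=1
  k=1: a=2, p=7, q=2
  k=2: a=7, p=52, q=15
  k=3: a=1, p=59, q=17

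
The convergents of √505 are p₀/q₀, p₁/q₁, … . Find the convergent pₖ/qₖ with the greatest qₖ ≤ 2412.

√505 = [22; 2, 8, 2, 44, …] (period length 4).
Convergents:
  p_0/q_0 = 22/1
  p_1/q_1 = 45/2
  p_2/q_2 = 382/17
  p_3/q_3 = 809/36
  p_4/q_4 = 35978/1601
  p_5/q_5 = 72765/3238
q_4 = 1601 ≤ 2412 < 3238 = q_5, so the answer is 35978/1601.

35978/1601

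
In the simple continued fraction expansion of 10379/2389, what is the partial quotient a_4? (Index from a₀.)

10379 = 4·2389 + 823   →  a_0 = 4
2389 = 2·823 + 743   →  a_1 = 2
823 = 1·743 + 80   →  a_2 = 1
743 = 9·80 + 23   →  a_3 = 9
80 = 3·23 + 11   →  a_4 = 3

3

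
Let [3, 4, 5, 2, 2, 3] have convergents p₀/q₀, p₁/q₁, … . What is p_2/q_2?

Using pₖ = aₖpₖ₋₁ + pₖ₋₂, qₖ = aₖqₖ₋₁ + qₖ₋₂ (with p₋₁=1, p₋₂=0, q₋₁=0, q₋₂=1):
  k=0: a=3, p=3, q=1
  k=1: a=4, p=13, q=4
  k=2: a=5, p=68, q=21

68/21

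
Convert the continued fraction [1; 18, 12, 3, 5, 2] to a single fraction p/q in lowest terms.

8224/7793

Using pₖ = aₖpₖ₋₁ + pₖ₋₂ and qₖ = aₖqₖ₋₁ + qₖ₋₂:
  k=0: a=1, p=1, q=1
  k=1: a=18, p=19, q=18
  k=2: a=12, p=229, q=217
  k=3: a=3, p=706, q=669
  k=4: a=5, p=3759, q=3562
  k=5: a=2, p=8224, q=7793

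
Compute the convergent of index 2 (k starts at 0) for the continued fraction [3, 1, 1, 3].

Using pₖ = aₖpₖ₋₁ + pₖ₋₂, qₖ = aₖqₖ₋₁ + qₖ₋₂ (with p₋₁=1, p₋₂=0, q₋₁=0, q₋₂=1):
  k=0: a=3, p=3, q=1
  k=1: a=1, p=4, q=1
  k=2: a=1, p=7, q=2

7/2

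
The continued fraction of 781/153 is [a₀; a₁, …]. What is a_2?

1

781 = 5·153 + 16   →  a_0 = 5
153 = 9·16 + 9   →  a_1 = 9
16 = 1·9 + 7   →  a_2 = 1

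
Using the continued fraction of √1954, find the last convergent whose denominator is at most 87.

2166/49

√1954 = [44; 4, 1, 9, 44, 9, 1, 4, 88, …] (period length 8).
Convergents:
  p_0/q_0 = 44/1
  p_1/q_1 = 177/4
  p_2/q_2 = 221/5
  p_3/q_3 = 2166/49
  p_4/q_4 = 95525/2161
q_3 = 49 ≤ 87 < 2161 = q_4, so the answer is 2166/49.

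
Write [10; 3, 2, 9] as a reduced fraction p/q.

Using pₖ = aₖpₖ₋₁ + pₖ₋₂ and qₖ = aₖqₖ₋₁ + qₖ₋₂:
  k=0: a=10, p=10, q=1
  k=1: a=3, p=31, q=3
  k=2: a=2, p=72, q=7
  k=3: a=9, p=679, q=66

679/66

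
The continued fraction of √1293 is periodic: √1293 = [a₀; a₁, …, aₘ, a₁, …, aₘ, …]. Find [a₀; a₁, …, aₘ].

a₀ = ⌊√1293⌋ = 35.
With m₀=0, d₀=1 and mₖ₊₁ = dₖaₖ − mₖ, dₖ₊₁ = (n − mₖ₊₁²)/dₖ, aₖ₊₁ = ⌊(a₀+mₖ₊₁)/dₖ₊₁⌋:
  k=1: m=35, d=68, a=1
  k=2: m=33, d=3, a=22
  k=3: m=33, d=68, a=1
  k=4: m=35, d=1, a=70
d=1 and a=2a₀=70 at k=4, so the next step gives (m, d) = (35, 68) again — its k=1 value — and the period has length 4.

[35; 1, 22, 1, 70]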